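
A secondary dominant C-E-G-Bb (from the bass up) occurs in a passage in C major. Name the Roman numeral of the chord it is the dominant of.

IV

The chord is a dominant seventh chord on C.
A dominant resolves down a perfect fifth: C → F. In C major, F is scale degree 4, i.e. IV.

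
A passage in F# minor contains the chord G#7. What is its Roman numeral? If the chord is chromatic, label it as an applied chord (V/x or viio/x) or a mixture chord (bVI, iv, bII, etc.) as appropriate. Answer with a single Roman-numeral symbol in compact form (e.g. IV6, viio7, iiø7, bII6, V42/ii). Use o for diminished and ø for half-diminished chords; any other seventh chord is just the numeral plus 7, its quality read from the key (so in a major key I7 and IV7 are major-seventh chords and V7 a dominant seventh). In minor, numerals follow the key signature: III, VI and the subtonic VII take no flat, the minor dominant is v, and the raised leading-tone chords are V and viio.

V7/V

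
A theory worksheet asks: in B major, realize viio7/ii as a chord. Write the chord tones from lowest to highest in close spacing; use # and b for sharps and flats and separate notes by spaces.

B# D# F# A

The slash marks an applied leading-tone chord: viio of ii. In B major, ii is C#, so the leading tone to it is B#, a half step below.
Building a fully diminished seventh chord on B# gives B#-D#-F#-A.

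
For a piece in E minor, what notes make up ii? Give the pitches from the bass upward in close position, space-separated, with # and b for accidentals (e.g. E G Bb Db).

F# A C#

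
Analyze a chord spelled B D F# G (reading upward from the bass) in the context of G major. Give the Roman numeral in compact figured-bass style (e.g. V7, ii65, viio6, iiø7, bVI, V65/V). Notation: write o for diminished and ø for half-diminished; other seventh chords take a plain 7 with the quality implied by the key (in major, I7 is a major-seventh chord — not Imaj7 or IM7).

Stacked in thirds the chord is G-B-D-F#: a major seventh chord on G.
G is scale degree 1 in G major, and a major seventh chord on that degree is written I7.
With B in the bass the chord is in first inversion, so the figured bass is 65.

I65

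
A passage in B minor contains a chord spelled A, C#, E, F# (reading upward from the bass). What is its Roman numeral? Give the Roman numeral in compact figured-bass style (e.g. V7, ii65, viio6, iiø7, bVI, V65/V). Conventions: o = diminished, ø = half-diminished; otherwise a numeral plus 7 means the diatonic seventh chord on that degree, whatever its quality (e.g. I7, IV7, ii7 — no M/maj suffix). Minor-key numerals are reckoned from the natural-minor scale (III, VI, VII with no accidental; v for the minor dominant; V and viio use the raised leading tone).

v65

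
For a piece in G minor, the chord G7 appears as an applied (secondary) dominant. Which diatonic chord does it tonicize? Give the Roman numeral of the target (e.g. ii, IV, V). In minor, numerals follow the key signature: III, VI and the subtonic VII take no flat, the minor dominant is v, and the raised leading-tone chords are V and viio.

iv

The chord is a dominant seventh chord on G.
A dominant resolves down a perfect fifth: G → C. In G minor, C is scale degree 4, i.e. iv.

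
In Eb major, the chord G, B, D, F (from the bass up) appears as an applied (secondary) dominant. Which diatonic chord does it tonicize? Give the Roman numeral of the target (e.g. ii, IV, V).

vi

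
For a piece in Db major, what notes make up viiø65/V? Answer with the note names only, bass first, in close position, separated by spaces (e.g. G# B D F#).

Bb Db F G

viiø65/V is a secondary leading-tone chord. The target V is Ab in Db major; the applied chord is rooted a semitone below, on G.
Building a half-diminished seventh chord on G gives G-Bb-Db-F.
With the 65 figure the chord is in first inversion; from the bass Bb upward in close position it reads Bb-Db-F-G.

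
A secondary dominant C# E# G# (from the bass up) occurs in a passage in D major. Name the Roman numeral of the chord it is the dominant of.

The chord is a major triad on C#.
A dominant resolves down a perfect fifth: C# → F#. In D major, F# is scale degree 3, i.e. iii.

iii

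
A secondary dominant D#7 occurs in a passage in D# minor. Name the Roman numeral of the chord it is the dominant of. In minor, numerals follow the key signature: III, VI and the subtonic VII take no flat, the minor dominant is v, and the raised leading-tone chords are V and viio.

iv

The chord is a dominant seventh chord on D#.
A dominant resolves down a perfect fifth: D# → G#. In D# minor, G# is scale degree 4, i.e. iv.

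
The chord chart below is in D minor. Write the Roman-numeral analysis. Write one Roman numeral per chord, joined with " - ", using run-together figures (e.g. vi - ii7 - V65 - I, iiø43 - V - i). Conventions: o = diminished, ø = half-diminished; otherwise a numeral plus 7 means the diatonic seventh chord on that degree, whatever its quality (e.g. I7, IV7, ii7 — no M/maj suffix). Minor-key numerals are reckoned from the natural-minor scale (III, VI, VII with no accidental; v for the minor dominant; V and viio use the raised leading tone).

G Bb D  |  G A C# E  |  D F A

G-Bb-D: root G is the subdominant; minor triad there is iv.
G-A-C#-E: dominant seventh chord on A = scale degree 5 → V42.
D-F-A has root D, degree 1 in D minor, so i.

iv - V42 - i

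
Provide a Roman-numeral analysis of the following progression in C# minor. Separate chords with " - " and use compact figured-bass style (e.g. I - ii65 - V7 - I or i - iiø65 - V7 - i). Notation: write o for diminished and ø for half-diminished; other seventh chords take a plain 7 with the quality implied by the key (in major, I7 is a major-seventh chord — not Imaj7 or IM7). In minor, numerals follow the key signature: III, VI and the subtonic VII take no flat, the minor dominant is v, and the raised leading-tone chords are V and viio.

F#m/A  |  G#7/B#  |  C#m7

iv6 - V65 - i7

F#m/A: root F# is the subdominant; minor triad there is iv6.
G#7/B# has root G#, degree 5 in C# minor, so V65.
C#m7: minor seventh chord on C# = scale degree 1 → i7.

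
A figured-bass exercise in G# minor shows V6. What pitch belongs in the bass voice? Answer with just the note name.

F##

V in G# minor has root D#; the chord is D#-F##-A#.
The figure 6 means first inversion — the third is in the bass.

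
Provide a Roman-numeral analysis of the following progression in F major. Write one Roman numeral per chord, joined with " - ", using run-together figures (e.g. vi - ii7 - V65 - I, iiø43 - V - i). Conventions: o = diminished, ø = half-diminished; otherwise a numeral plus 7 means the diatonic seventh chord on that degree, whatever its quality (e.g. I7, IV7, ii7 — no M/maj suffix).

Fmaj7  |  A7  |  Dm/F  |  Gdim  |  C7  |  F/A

Fmaj7: major seventh chord on F = scale degree 1 → I7.
A7 is the secondary dominant of vi (dominant seventh chord on A): V7/vi.
Dm/F: minor triad on D = scale degree 6 → vi6.
Gdim: G with this quality isn't in the key; it's iio, borrowed from the parallel minor.
C7: root C is the dominant; dominant seventh chord there is V7.
F/A: root F is the tonic; major triad there is I6.

I7 - V7/vi - vi6 - iio - V7 - I6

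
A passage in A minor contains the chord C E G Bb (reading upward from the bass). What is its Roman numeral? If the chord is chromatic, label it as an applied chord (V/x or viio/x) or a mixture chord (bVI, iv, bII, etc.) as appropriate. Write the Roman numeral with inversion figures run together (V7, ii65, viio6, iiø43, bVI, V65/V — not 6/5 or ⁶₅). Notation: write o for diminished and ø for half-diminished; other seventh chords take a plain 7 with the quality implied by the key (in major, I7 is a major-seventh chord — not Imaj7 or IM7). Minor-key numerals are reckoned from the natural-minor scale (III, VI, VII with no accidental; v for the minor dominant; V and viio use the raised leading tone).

V7/VI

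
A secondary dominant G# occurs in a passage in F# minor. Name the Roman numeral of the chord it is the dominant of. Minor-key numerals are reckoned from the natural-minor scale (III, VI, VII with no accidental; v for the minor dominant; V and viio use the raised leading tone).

The chord is a major triad on G#.
A dominant resolves down a perfect fifth: G# → C#. In F# minor, C# is scale degree 5, i.e. V.

V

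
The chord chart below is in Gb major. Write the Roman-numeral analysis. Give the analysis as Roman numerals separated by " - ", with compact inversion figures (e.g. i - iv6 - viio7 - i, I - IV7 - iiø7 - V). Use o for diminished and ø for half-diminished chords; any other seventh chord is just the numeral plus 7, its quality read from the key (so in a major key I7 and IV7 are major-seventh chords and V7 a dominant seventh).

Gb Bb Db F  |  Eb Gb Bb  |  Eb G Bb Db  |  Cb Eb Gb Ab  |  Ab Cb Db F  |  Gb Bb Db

I7 - vi - V7/ii - ii65 - V43 - I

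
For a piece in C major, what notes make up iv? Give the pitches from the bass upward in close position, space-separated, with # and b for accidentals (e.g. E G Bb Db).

F Ab C

Scale degree 4 in C major is F; here the chord built on it is altered to a minor triad. iv is the minor subdominant, borrowed from the parallel minor.
So the chord is F-Ab-C, a minor triad.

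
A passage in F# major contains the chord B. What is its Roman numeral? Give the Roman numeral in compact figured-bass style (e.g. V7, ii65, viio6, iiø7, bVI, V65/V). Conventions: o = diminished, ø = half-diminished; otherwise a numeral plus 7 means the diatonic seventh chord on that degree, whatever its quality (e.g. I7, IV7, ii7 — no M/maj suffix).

IV

The pitches B-D#-F# form a major triad rooted on B.
B is scale degree 4 in F# major, and a major triad on that degree is written IV.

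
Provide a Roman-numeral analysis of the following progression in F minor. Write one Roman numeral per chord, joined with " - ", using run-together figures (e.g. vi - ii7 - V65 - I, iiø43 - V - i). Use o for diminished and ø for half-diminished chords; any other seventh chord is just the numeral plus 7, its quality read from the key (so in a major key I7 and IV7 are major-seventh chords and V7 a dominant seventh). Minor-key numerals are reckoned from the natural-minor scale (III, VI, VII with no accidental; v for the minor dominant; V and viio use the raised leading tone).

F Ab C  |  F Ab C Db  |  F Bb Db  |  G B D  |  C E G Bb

i - VI65 - iv64 - V/V - V7

F-Ab-C: minor triad on F = scale degree 1 → i.
F-Ab-C-Db: major seventh chord on Db = scale degree 6 → VI65.
F-Bb-Db: root Bb is the subdominant; minor triad there is iv64.
G-B-D: chromatic; G is V of V, so V/V.
C-E-G-Bb: root C is the dominant; dominant seventh chord there is V7.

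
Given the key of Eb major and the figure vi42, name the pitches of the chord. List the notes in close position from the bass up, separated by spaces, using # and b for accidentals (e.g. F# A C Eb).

Bb C Eb G

The numeral's case and figure indicate a minor seventh chord. In Eb major its root, the sixth degree, is C.
Stacking thirds from C gives C-Eb-G-Bb.
With the 42 figure the chord is in third inversion; from the bass Bb upward in close position it reads Bb-C-Eb-G.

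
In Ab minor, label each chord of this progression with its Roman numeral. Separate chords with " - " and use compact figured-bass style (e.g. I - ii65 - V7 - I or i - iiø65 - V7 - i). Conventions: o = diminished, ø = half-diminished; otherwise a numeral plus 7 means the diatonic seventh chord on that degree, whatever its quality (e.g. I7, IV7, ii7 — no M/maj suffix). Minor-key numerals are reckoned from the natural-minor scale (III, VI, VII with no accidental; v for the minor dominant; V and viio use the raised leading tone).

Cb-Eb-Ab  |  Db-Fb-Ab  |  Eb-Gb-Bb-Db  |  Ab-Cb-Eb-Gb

i6 - iv - v7 - i7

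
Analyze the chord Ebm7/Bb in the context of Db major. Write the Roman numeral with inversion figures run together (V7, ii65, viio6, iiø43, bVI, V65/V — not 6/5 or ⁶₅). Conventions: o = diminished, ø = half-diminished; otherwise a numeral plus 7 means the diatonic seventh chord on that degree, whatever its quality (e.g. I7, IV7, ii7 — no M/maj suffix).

Stacked in thirds the chord is Eb-Gb-Bb-Db: a minor seventh chord on Eb.
In Db major, Eb is the supertonic; the diatonic minor seventh chord there is ii7.
With Bb in the bass the chord is in second inversion, so the figured bass is 43.

ii43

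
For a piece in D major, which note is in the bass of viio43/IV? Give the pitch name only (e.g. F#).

C

The applied chord viio43/IV is rooted on F#: F#-A-C-Eb.
The figure 43 means second inversion — the fifth is in the bass.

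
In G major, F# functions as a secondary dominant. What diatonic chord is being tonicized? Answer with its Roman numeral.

The chord is a major triad on F#.
A dominant resolves down a perfect fifth: F# → B. In G major, B is scale degree 3, i.e. iii.

iii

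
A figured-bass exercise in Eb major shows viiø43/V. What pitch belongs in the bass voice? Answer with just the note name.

Eb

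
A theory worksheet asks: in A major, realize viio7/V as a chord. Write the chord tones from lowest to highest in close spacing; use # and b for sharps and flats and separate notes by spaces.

The slash marks an applied leading-tone chord: viio of V. In A major, V is E, so the leading tone to it is D#, a half step below.
Building a fully diminished seventh chord on D# gives D#-F#-A-C.

D# F# A C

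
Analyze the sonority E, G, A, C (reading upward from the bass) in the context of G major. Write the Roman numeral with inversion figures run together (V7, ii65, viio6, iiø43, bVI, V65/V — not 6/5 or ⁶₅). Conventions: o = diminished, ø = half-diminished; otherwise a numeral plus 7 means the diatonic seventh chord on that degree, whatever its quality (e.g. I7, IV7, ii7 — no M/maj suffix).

ii43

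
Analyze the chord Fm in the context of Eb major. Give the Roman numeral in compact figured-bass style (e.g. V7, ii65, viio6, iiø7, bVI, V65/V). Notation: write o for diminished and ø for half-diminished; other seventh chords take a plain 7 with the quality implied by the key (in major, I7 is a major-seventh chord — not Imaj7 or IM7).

The pitches F-Ab-C form a minor triad rooted on F.
In Eb major, F is the supertonic; the diatonic minor triad there is ii.

ii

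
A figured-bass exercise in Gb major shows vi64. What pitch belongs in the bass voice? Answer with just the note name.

Bb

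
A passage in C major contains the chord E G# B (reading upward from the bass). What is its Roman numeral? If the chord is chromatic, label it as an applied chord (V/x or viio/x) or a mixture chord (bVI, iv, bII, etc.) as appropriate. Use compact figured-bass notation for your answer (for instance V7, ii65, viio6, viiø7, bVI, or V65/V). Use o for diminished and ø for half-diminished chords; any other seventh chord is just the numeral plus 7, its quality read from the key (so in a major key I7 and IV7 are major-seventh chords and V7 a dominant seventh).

V/vi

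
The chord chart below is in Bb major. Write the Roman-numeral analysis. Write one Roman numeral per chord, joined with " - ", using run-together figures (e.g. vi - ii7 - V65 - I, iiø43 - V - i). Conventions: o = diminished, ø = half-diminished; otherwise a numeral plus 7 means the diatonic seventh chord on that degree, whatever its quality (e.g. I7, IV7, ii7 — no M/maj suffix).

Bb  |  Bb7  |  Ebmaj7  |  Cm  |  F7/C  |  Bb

Bb: major triad on Bb = scale degree 1 → I.
Bb7: chromatic; Bb is V of IV, so V7/IV.
Ebmaj7: root Eb is the subdominant; major seventh chord there is IV7.
Cm: minor triad on C = scale degree 2 → ii.
F7/C has root F, degree 5 in Bb major, so V43.
Bb has root Bb, degree 1 in Bb major, so I.

I - V7/IV - IV7 - ii - V43 - I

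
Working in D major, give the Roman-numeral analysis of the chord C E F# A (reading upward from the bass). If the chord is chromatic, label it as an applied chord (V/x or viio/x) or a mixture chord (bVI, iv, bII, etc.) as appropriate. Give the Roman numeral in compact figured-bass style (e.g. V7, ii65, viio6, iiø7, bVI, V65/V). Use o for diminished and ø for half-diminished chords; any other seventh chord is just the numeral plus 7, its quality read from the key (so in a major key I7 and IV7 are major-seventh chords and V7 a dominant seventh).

viiø43/IV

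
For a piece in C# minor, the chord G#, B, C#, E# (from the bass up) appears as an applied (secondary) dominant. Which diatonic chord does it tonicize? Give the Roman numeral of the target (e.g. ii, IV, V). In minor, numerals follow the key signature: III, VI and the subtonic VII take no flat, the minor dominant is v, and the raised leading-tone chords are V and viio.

The chord is a dominant seventh chord on C#.
A dominant resolves down a perfect fifth: C# → F#. In C# minor, F# is scale degree 4, i.e. iv.

iv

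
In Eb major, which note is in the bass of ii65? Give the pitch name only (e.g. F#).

Ab

ii in Eb major has root F; the chord is F-Ab-C-Eb.
The figure 65 means first inversion — the third is in the bass.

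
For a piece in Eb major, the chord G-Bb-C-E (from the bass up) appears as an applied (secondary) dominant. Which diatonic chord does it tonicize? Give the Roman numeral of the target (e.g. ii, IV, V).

ii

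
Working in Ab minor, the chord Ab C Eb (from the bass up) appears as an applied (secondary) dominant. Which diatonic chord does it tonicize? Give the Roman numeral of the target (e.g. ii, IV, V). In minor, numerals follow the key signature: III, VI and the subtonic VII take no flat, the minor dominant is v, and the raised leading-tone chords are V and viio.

The chord is a major triad on Ab.
A dominant resolves down a perfect fifth: Ab → Db. In Ab minor, Db is scale degree 4, i.e. iv.

iv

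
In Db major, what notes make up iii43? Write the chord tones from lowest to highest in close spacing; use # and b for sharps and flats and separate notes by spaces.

In Db major, the third degree is F, and the diatonic chord built there is a minor seventh chord.
That chord is spelled F-Ab-C-Eb.
The figured bass 43 indicates second inversion, placing the fifth (C) in the bass: C-Eb-F-Ab.

C Eb F Ab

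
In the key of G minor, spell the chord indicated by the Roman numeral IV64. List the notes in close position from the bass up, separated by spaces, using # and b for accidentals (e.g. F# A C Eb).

G C E

Scale degree 4 in G minor is C; here the chord built on it is altered to a major triad. IV64 is the major subdominant, borrowed from the parallel major.
So the chord is C-E-G.
The figured bass 64 indicates second inversion, placing the fifth (G) in the bass: G-C-E.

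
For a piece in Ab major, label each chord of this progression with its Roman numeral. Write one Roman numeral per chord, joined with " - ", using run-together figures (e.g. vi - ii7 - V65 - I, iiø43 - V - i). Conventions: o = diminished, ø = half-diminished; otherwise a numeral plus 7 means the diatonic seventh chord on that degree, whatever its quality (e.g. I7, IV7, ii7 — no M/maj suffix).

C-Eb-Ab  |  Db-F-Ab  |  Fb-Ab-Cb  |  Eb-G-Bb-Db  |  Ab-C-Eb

I6 - IV - bVI - V7 - I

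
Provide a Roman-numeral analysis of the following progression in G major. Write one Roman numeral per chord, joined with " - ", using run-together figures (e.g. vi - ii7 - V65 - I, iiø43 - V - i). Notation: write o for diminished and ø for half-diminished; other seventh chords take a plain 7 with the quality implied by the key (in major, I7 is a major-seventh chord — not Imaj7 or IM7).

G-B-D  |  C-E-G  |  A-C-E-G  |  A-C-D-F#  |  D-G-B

G-B-D: major triad on G = scale degree 1 → I.
C-E-G has root C, degree 4 in G major, so IV.
A-C-E-G: root A is the supertonic; minor seventh chord there is ii7.
A-C-D-F# has root D, degree 5 in G major, so V43.
D-G-B: major triad on G = scale degree 1 → I64.

I - IV - ii7 - V43 - I64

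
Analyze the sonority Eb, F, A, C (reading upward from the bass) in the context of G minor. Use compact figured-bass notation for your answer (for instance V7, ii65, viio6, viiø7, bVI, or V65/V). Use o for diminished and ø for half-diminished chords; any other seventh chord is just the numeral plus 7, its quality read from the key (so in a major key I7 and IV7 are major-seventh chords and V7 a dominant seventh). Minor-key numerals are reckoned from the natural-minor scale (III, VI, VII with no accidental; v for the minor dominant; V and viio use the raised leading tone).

VII42

The pitches F-A-C-Eb form a dominant seventh chord rooted on F.
In G minor, F is the subtonic; the diatonic dominant seventh chord there is VII7.
With Eb in the bass the chord is in third inversion, so the figured bass is 42.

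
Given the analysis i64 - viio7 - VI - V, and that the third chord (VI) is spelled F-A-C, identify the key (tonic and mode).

A minor

The anchor chord is a major triad on F, labeled VI.
If F is scale degree 6 and the mode makes that degree carry a major triad, the tonic is A and the mode is minor.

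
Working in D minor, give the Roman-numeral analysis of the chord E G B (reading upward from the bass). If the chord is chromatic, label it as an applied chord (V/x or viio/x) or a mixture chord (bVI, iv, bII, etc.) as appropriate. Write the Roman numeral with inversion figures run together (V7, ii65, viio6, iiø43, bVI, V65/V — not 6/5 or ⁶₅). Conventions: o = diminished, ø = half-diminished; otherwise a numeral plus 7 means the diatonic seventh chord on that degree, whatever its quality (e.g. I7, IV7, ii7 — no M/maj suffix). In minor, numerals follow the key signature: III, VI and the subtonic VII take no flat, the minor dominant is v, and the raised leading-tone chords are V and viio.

ii

Stacked in thirds the chord is E-G-B: a minor triad on E.
E is the second degree of D minor. This is the minor supertonic, borrowed from the parallel major (the Dorian ii).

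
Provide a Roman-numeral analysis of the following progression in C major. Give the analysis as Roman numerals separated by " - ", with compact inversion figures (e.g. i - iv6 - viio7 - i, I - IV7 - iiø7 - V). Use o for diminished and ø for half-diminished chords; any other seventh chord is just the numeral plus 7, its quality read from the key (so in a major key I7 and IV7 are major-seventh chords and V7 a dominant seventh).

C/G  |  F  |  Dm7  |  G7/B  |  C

I64 - IV - ii7 - V65 - I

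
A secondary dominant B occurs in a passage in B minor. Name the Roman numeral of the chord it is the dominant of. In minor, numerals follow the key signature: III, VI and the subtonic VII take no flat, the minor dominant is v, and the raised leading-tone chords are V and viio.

The chord is a major triad on B.
A dominant resolves down a perfect fifth: B → E. In B minor, E is scale degree 4, i.e. iv.

iv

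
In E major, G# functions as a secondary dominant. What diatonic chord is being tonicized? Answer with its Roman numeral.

vi

The chord is a major triad on G#.
A dominant resolves down a perfect fifth: G# → C#. In E major, C# is scale degree 6, i.e. vi.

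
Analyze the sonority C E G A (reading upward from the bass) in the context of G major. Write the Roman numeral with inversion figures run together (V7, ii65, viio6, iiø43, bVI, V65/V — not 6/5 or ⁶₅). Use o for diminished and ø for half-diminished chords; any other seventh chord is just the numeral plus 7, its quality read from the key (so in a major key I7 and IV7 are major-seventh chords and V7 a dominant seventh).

Stacked in thirds the chord is A-C-E-G: a minor seventh chord on A.
In G major, A is the supertonic; the diatonic minor seventh chord there is ii7.
With C in the bass the chord is in first inversion, so the figured bass is 65.

ii65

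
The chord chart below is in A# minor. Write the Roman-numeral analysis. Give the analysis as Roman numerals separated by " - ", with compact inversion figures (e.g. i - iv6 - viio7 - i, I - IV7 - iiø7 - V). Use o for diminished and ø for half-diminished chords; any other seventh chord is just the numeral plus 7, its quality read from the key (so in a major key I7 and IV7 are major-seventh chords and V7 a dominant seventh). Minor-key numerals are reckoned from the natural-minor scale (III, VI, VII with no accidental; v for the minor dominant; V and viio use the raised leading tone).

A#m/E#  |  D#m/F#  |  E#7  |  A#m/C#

A#m/E#: minor triad on A# = scale degree 1 → i64.
D#m/F#: minor triad on D# = scale degree 4 → iv6.
E#7: dominant seventh chord on E# = scale degree 5 → V7.
A#m/C#: minor triad on A# = scale degree 1 → i6.

i64 - iv6 - V7 - i6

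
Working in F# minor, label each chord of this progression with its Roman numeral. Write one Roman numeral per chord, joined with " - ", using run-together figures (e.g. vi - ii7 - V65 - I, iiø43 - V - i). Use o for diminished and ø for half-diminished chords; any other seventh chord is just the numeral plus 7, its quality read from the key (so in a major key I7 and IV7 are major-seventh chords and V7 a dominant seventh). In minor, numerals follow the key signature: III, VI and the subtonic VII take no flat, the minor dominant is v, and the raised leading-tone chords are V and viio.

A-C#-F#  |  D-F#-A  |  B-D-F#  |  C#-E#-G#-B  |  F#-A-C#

i6 - VI - iv - V7 - i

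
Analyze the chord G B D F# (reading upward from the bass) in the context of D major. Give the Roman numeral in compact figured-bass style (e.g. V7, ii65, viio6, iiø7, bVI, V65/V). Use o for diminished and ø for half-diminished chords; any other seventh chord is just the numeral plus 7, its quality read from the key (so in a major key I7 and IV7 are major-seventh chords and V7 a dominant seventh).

Stacked in thirds the chord is G-B-D-F#: a major seventh chord on G.
In D major, G is the subdominant; the diatonic major seventh chord there is IV7.

IV7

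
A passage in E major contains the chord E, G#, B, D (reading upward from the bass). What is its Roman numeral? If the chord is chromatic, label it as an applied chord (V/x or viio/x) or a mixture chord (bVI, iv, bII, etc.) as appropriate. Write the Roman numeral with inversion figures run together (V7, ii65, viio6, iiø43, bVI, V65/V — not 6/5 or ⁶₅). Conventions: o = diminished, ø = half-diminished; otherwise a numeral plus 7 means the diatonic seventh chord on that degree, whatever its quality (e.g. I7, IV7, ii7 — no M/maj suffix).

Stacked in thirds the chord is E-G#-B-D: a dominant seventh chord on E.
E is not a diatonic chord root with this quality in E major, but it lies a perfect fifth above A (IV), so the chord functions as an applied dominant of IV.

V7/IV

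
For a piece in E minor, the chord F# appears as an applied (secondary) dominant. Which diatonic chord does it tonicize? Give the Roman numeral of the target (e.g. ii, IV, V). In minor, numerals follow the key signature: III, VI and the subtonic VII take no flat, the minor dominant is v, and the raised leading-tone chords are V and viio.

V

The chord is a major triad on F#.
A dominant resolves down a perfect fifth: F# → B. In E minor, B is scale degree 5, i.e. V.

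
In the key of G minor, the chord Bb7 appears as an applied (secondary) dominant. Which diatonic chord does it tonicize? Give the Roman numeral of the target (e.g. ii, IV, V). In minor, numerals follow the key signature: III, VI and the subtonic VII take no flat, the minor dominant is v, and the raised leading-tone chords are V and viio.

VI

The chord is a dominant seventh chord on Bb.
A dominant resolves down a perfect fifth: Bb → Eb. In G minor, Eb is scale degree 6, i.e. VI.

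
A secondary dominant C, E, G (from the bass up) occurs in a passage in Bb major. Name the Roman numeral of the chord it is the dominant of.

V

The chord is a major triad on C.
A dominant resolves down a perfect fifth: C → F. In Bb major, F is scale degree 5, i.e. V.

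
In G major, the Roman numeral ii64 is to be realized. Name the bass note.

ii in G major has root A; the chord is A-C-E.
The figure 64 means second inversion — the fifth is in the bass.

E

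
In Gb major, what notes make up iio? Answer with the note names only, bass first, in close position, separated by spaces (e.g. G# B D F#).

iio is the diminished supertonic triad, borrowed from the parallel minor. In Gb major that root is Ab.
So the chord is Ab-Cb-Ebb, a diminished triad.

Ab Cb Ebb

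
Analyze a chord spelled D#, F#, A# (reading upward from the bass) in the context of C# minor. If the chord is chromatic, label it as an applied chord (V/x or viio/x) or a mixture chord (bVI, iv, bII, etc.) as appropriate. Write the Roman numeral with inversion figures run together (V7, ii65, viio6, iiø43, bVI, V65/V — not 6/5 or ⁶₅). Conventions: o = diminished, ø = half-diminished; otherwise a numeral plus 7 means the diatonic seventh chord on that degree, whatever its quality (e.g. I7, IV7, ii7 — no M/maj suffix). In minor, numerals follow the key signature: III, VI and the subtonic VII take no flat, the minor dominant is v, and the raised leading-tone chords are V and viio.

Stacked in thirds the chord is D#-F#-A#: a minor triad on D#.
D# is the second degree of C# minor. This is the minor supertonic, borrowed from the parallel major (the Dorian ii).

ii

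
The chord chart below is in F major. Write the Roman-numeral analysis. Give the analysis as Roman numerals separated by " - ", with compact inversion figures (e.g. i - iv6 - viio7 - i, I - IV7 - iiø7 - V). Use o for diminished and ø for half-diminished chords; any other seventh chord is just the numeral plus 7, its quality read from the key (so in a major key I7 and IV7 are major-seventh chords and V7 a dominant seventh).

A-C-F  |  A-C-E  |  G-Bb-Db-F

I6 - iii - iiø7

A-C-F: major triad on F = scale degree 1 → I6.
A-C-E: minor triad on A = scale degree 3 → iii.
G-Bb-Db-F: G with this quality isn't in the key; it's iiø7, borrowed from the parallel minor.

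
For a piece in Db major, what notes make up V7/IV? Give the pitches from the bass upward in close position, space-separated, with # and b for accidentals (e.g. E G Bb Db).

Db F Ab Cb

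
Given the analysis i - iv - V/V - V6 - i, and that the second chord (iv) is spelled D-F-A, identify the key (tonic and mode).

A minor

The chord Dm is a minor triad rooted on D; its label is iv.
iv on D implies D is the subdominant; that puts the tonic at A, and the lowercase numeral fits minor mode.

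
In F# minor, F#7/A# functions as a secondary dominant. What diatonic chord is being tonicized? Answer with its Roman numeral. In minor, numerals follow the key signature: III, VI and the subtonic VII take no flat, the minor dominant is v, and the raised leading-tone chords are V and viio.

iv

The chord is a dominant seventh chord on F#.
A dominant resolves down a perfect fifth: F# → B. In F# minor, B is scale degree 4, i.e. iv.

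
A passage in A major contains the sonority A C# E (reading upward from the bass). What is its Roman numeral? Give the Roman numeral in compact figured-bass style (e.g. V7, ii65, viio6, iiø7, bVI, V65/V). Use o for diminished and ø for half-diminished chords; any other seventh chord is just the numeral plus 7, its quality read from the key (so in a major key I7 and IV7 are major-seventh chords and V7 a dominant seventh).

Stacked in thirds the chord is A-C#-E: a major triad on A.
A is scale degree 1 in A major, and a major triad on that degree is written I.

I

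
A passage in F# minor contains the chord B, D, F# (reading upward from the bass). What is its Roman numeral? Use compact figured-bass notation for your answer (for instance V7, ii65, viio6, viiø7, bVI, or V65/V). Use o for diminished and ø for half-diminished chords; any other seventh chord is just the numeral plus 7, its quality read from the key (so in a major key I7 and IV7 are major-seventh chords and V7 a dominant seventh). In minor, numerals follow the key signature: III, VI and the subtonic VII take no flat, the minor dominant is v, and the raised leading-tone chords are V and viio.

iv

Stacked in thirds the chord is B-D-F#: a minor triad on B.
B is scale degree 4 in F# minor, and a minor triad on that degree is written iv.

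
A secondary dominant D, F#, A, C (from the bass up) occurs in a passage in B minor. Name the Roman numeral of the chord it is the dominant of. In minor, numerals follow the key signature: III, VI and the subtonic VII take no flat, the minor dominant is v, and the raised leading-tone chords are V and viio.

VI

The chord is a dominant seventh chord on D.
A dominant resolves down a perfect fifth: D → G. In B minor, G is scale degree 6, i.e. VI.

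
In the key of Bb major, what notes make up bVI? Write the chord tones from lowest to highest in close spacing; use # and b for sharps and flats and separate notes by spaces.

Scale degree 6 in Bb major is G; lowering it a half step gives Gb. bVI is a major triad on the lowered sixth degree, borrowed from the parallel minor.
So the chord is Gb-Bb-Db.

Gb Bb Db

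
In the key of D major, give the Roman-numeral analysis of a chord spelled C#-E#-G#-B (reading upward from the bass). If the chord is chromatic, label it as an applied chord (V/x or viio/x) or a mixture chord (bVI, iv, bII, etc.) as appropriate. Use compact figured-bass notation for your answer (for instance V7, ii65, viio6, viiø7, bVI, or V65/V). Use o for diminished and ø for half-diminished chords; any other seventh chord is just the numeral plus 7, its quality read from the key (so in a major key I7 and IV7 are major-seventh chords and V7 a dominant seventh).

The pitches C#-E#-G#-B form a dominant seventh chord rooted on C#.
C# is not a diatonic chord root with this quality in D major, but it lies a perfect fifth above F# (iii), so the chord functions as an applied dominant of iii.

V7/iii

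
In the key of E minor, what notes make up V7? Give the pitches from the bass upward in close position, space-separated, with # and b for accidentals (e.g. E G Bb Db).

B D# F# A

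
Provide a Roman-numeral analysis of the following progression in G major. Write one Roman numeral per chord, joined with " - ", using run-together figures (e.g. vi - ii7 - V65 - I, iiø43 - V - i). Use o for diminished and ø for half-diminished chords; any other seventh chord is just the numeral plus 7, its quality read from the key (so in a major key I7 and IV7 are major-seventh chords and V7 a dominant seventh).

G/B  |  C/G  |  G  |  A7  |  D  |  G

I6 - IV64 - I - V7/V - V - I

G/B has root G, degree 1 in G major, so I6.
C/G has root C, degree 4 in G major, so IV64.
G: root G is the tonic; major triad there is I.
A7: chromatic; A is V of V, so V7/V.
D has root D, degree 5 in G major, so V.
G: major triad on G = scale degree 1 → I.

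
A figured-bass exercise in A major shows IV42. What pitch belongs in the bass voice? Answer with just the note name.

C#

IV in A major has root D; the chord is D-F#-A-C#.
The figure 42 means third inversion — the seventh is in the bass.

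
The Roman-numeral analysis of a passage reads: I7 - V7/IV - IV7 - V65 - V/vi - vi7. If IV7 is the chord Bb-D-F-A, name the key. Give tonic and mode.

F major

The anchor chord is a major seventh chord on Bb, labeled IV7.
Counting down 3 scale steps from Bb places the tonic on F; a major seventh chord on degree 4 is diatonic only in major.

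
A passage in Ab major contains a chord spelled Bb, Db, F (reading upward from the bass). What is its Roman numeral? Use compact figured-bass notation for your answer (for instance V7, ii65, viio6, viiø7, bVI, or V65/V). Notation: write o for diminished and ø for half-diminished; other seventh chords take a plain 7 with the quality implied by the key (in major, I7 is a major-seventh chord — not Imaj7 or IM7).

Stacked in thirds the chord is Bb-Db-F: a minor triad on Bb.
Bb is scale degree 2 in Ab major, and a minor triad on that degree is written ii.

ii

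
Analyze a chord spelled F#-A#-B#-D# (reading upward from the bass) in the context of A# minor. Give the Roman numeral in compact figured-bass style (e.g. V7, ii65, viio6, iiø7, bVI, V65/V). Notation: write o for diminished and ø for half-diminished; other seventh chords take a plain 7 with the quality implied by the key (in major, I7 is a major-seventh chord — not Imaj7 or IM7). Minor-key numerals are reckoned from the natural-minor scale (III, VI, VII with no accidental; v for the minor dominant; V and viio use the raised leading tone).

iiø43

The pitches B#-D#-F#-A# form a half-diminished seventh chord rooted on B#.
B# is scale degree 2 in A# minor, and a half-diminished seventh chord on that degree is written iiø7.
With F# in the bass the chord is in second inversion, so the figured bass is 43.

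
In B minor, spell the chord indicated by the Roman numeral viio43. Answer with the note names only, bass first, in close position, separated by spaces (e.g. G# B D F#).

E G A# C#

In B minor, the leading-tone chord is built on the raised seventh degree, A#.
That chord is spelled A#-C#-E-G.
With the 43 figure the chord is in second inversion; from the bass E upward in close position it reads E-G-A#-C#.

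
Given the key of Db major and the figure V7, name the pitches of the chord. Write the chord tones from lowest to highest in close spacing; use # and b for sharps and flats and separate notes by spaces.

The numeral's case and figure indicate a dominant seventh chord. In Db major its root, the fifth degree, is Ab.
That chord is spelled Ab-C-Eb-Gb.

Ab C Eb Gb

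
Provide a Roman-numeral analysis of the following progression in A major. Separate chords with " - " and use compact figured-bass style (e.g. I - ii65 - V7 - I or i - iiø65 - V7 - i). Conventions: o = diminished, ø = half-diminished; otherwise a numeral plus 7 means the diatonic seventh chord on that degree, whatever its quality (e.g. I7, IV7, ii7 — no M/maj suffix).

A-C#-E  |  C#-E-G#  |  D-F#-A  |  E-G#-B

A-C#-E: major triad on A = scale degree 1 → I.
C#-E-G#: root C# is the mediant; minor triad there is iii.
D-F#-A: root D is the subdominant; major triad there is IV.
E-G#-B: major triad on E = scale degree 5 → V.

I - iii - IV - V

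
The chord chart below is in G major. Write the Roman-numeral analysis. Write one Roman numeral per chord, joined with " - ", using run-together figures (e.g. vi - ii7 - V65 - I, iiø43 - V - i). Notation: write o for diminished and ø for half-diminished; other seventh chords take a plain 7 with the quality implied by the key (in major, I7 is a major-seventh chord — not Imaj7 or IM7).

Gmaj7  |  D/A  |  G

I7 - V64 - I

Gmaj7: major seventh chord on G = scale degree 1 → I7.
D/A: major triad on D = scale degree 5 → V64.
G: major triad on G = scale degree 1 → I.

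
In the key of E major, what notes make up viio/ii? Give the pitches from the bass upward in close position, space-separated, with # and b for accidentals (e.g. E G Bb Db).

E# G# B

viio/ii is a secondary leading-tone chord. The target ii is F# in E major; the applied chord is rooted a semitone below, on E#.
Building a diminished triad on E# gives E#-G#-B.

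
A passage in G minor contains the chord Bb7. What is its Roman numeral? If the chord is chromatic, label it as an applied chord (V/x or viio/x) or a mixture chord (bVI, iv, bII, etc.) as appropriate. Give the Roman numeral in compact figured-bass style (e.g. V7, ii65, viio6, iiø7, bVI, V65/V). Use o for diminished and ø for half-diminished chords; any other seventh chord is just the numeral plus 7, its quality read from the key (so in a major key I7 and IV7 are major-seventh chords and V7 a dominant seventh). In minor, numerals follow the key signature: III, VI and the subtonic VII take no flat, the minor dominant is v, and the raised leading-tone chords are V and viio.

V7/VI

Stacked in thirds the chord is Bb-D-F-Ab: a dominant seventh chord on Bb.
Bb is not a diatonic chord root with this quality in G minor, but it lies a perfect fifth above Eb (VI), so the chord functions as an applied dominant of VI.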